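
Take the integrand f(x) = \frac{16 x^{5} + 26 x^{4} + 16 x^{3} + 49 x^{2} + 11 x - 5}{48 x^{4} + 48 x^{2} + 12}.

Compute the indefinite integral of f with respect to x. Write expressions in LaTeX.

F(x) = \frac{x \left(2 x + 5\right) \left(4 x^{2} + 3 x - 2\right)}{24 \left(2 x^{2} + 1\right)} + C

For F(x) to be correct the identity F'(x) - f(x) = 0 must hold.
Check: d/dx[\frac{x \left(2 x + 5\right) \left(4 x^{2} + 3 x - 2\right)}{24 \left(2 x^{2} + 1\right)}] = \frac{16 x^{5} + 26 x^{4} + 16 x^{3} + 49 x^{2} + 11 x - 5}{48 x^{4} + 48 x^{2} + 12} = f(x).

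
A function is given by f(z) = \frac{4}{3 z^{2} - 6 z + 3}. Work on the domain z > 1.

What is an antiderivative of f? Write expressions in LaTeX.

Differentiate the proposed F(z) back; it has to land on f(z) exactly.
Check: d/dz[- \frac{4}{3 \left(z - 1\right)}] = \frac{4}{3 z^{2} - 6 z + 3} = f(z).

An antiderivative is F(z) = - \frac{4}{3 \left(z - 1\right)}.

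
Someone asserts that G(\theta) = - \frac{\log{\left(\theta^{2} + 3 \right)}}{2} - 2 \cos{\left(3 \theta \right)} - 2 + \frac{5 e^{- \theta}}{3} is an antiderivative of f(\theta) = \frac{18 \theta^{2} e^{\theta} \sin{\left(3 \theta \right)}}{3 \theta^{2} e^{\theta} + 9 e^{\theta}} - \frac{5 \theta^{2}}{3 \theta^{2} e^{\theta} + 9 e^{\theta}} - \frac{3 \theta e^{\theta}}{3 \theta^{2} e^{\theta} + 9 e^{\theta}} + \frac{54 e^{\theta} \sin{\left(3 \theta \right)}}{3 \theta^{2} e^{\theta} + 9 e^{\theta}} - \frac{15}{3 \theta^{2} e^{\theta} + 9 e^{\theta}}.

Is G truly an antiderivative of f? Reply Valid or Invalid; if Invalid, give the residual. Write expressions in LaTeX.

Valid. The derivative of G reproduces f.

d/d\theta[G] = \frac{18 \theta^{2} e^{\theta} \sin{\left(3 \theta \right)} - 5 \theta^{2} - 3 \theta e^{\theta} + 54 e^{\theta} \sin{\left(3 \theta \right)} - 15}{3 \theta^{2} e^{\theta} + 9 e^{\theta}}
This equals f(\theta) exactly, so the claim holds.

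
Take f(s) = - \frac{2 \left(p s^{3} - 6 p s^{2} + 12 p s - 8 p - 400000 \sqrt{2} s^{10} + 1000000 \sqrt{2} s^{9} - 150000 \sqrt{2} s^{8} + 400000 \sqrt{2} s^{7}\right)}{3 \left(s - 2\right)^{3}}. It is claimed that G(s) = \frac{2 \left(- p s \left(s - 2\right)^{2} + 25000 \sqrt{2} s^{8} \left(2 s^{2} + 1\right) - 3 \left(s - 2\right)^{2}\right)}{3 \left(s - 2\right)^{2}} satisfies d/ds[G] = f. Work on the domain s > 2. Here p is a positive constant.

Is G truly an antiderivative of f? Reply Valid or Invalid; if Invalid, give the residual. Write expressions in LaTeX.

d/ds[G] = \frac{- 2 p s^{3} + 12 p s^{2} - 24 p s + 16 p + 800000 \sqrt{2} s^{10} - 2000000 \sqrt{2} s^{9} + 300000 \sqrt{2} s^{8} - 800000 \sqrt{2} s^{7}}{3 s^{3} - 18 s^{2} + 36 s - 24}
This equals f(s) exactly, so the claim holds.

Valid. The derivative of G reproduces f.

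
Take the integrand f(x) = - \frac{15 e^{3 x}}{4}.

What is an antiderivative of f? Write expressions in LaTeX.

An antiderivative is F(x) = - \frac{5 e^{3 x}}{4}.

An antiderivative F(x) passes only if d/dx[F] lands on f(x) exactly.
Check: d/dx[- \frac{5 e^{3 x}}{4}] = - \frac{15 e^{3 x}}{4} = f(x).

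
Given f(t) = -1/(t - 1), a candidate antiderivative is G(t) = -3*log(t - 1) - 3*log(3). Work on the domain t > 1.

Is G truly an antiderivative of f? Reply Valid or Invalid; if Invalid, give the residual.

Invalid: d/dt[G] - f = -2/(t - 1), which is not 0.

d/dt[G] = -3/(t - 1)
d/dt[G] - f(t) = -2/(t - 1) != 0.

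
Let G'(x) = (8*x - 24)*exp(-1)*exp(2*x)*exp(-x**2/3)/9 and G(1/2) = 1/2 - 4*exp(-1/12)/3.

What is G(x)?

G(x) = -(8*exp(-1)*exp(2*x)*exp(-x**2/3) - 3)/6

The substitution u = -x**2/3 + 2*x - 1 works: G'(x) is exactly (dG/du)*(du/dx) for that inner function.
A general antiderivative is -4*exp(-x**2/3 + 2*x - 1)/3 + C.
The condition gives C = 1/2 - 4*exp(-1/12)/3 - (-4*exp(-1/12)/3) = 1/2.
So G(x) = -(8*exp(-1)*exp(2*x)*exp(-x**2/3) - 3)/6.
Check: d/dx[-(8*exp(-1)*exp(2*x)*exp(-x**2/3) - 3)/6] = (8*x*exp(2*x) - 24*exp(2*x))*exp(-1)*exp(-x**2/3)/9, which equals G'(x).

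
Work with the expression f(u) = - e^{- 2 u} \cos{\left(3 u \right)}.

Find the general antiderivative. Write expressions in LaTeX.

F(u) = \frac{\left(- 3 \sin{\left(3 u \right)} + 2 \cos{\left(3 u \right)}\right) e^{- 2 u}}{13} + C

A candidate is checked by its d/du: the result must match f(u).
Check: d/du[\frac{\left(- 3 \sin{\left(3 u \right)} + 2 \cos{\left(3 u \right)}\right) e^{- 2 u}}{13}] = - e^{- 2 u} \cos{\left(3 u \right)} = f(u).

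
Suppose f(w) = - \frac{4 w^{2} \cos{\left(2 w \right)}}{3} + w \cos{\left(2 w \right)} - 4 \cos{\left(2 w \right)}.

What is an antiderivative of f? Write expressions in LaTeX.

The integrand splits into summands that can be handled one at a time.
Check: d/dw[\frac{- 8 w^{2} \sin{\left(2 w \right)} + 6 w \sin{\left(2 w \right)} - 8 w \cos{\left(2 w \right)} - 20 \sin{\left(2 w \right)} + 3 \cos{\left(2 w \right)}}{12}] = - \frac{4 w^{2} \cos{\left(2 w \right)}}{3} + w \cos{\left(2 w \right)} - 4 \cos{\left(2 w \right)} = f(w).

An antiderivative is F(w) = \frac{- 8 w^{2} \sin{\left(2 w \right)} + 6 w \sin{\left(2 w \right)} - 8 w \cos{\left(2 w \right)} - 20 \sin{\left(2 w \right)} + 3 \cos{\left(2 w \right)}}{12}.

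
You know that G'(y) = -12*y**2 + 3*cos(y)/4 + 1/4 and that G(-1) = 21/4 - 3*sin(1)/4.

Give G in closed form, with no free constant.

Integrate term by term and add the pieces.
A general antiderivative is -4*y**3 + y/4 + 3*sin(y)/4 + 3/2 + C.
The condition gives C = 21/4 - 3*sin(1)/4 - (21/4 - 3*sin(1)/4) = 0.
So G(y) = -4*y**3 + y/4 + 3*sin(y)/4 + 3/2.
Check: d/dy[-4*y**3 + y/4 + 3*sin(y)/4 + 3/2] = -12*y**2 + 3*cos(y)/4 + 1/4 = G'(y).

G(y) = -4*y**3 + y/4 + 3*sin(y)/4 + 3/2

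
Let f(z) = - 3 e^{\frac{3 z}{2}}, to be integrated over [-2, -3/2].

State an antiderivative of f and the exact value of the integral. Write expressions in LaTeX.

Since d/dz undoes antidifferentiation here, F'(z) = f(z) is required of F(z).
F(z) = - 2 e^{\frac{3 z}{2}} is an antiderivative of f.
Check: d/dz[- 2 e^{\frac{3 z}{2}}] = - 3 e^{\frac{3 z}{2}} = f(z).
F(-3/2) = - \frac{2}{e^{\frac{9}{4}}}; F(-2) = - \frac{2}{e^{3}}.
Integral = F(-3/2) - F(-2) = - \frac{2}{e^{\frac{9}{4}}} + \frac{2}{e^{3}}.

Antiderivative: F(z) = - 2 e^{\frac{3 z}{2}}; value = - \frac{2}{e^{\frac{9}{4}}} + \frac{2}{e^{3}}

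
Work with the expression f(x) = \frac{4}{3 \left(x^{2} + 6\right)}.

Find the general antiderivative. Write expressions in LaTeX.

F(x) = \frac{2 \sqrt{6} \operatorname{atan}{\left(\frac{\sqrt{6} x}{6} \right)}}{9} + C

Any candidate F(x) must reproduce f(x) exactly when differentiated.
Check: d/dx[\frac{2 \sqrt{6} \operatorname{atan}{\left(\frac{\sqrt{6} x}{6} \right)}}{9}] = \frac{4}{3 x^{2} + 18}, which equals f(x).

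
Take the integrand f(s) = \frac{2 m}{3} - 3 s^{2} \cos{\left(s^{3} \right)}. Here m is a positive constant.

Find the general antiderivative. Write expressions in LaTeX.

A first test for any F(s): its s-derivative must equal f(s) identically.
Check: d/ds[\frac{2 m s}{3} - \sin{\left(s^{3} \right)}] = \frac{2 m}{3} - 3 s^{2} \cos{\left(s^{3} \right)} = f(s).

F(s) = \frac{2 m s}{3} - \sin{\left(s^{3} \right)} + C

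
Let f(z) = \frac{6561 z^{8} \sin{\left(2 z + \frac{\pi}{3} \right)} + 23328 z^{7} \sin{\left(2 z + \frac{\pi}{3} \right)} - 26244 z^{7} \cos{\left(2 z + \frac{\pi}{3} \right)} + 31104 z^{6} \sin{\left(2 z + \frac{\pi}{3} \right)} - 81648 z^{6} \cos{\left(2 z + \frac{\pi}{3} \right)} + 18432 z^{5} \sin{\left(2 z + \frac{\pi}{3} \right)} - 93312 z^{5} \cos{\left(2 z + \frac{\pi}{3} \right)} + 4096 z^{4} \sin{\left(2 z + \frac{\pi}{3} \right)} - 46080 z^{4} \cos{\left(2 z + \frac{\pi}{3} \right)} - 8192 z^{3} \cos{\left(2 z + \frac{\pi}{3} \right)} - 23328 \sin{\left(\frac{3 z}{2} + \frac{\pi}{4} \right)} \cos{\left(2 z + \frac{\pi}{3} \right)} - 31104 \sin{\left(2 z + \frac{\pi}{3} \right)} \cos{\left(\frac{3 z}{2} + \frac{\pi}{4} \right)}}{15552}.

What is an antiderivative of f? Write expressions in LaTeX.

An antiderivative is F(z) = - \frac{2 \left(\left(\frac{3 z^{2}}{4} + \frac{2 z}{3}\right)^{4} - \frac{3 \cos{\left(\frac{3 z}{2} + \frac{\pi}{4} \right)}}{2}\right) \cos{\left(2 z + \frac{\pi}{3} \right)}}{3}.

Recognize the product-rule pattern: f = u'v + uv' with u = - \frac{2 \left(\frac{3 z^{2}}{4} + \frac{2 z}{3}\right)^{4}}{3} + \cos{\left(\frac{3 z}{2} + \frac{\pi}{4} \right)}, v = \cos{\left(2 z + \frac{\pi}{3} \right)}, so integration by parts undoes it.
Check: d/dz[- \frac{2 \left(\left(\frac{3 z^{2}}{4} + \frac{2 z}{3}\right)^{4} - \frac{3 \cos{\left(\frac{3 z}{2} + \frac{\pi}{4} \right)}}{2}\right) \cos{\left(2 z + \frac{\pi}{3} \right)}}{3}] = \frac{27 z^{8} \sin{\left(2 z + \frac{\pi}{3} \right)}}{64} + \frac{3 z^{7} \sin{\left(2 z + \frac{\pi}{3} \right)}}{2} - \frac{27 z^{7} \cos{\left(2 z + \frac{\pi}{3} \right)}}{16} + 2 z^{6} \sin{\left(2 z + \frac{\pi}{3} \right)} - \frac{21 z^{6} \cos{\left(2 z + \frac{\pi}{3} \right)}}{4} + \frac{32 z^{5} \sin{\left(2 z + \frac{\pi}{3} \right)}}{27} - 6 z^{5} \cos{\left(2 z + \frac{\pi}{3} \right)} + \frac{64 z^{4} \sin{\left(2 z + \frac{\pi}{3} \right)}}{243} - \frac{80 z^{4} \cos{\left(2 z + \frac{\pi}{3} \right)}}{27} - \frac{128 z^{3} \cos{\left(2 z + \frac{\pi}{3} \right)}}{243} - \frac{3 \sin{\left(\frac{3 z}{2} + \frac{\pi}{4} \right)} \cos{\left(2 z + \frac{\pi}{3} \right)}}{2} - 2 \sin{\left(2 z + \frac{\pi}{3} \right)} \cos{\left(\frac{3 z}{2} + \frac{\pi}{4} \right)}, which equals f(z).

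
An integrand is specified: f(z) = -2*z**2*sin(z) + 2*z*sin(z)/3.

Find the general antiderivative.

Integrate term by term and add the pieces.
Check: d/dz[2*(3*z**2*cos(z) - 6*z*sin(z) - z*cos(z) + sin(z) - 6*cos(z))/3] = -2*z**2*sin(z) + 2*z*sin(z)/3 = f(z).

F(z) = 2*(3*z**2*cos(z) - 6*z*sin(z) - z*cos(z) + sin(z) - 6*cos(z))/3 + C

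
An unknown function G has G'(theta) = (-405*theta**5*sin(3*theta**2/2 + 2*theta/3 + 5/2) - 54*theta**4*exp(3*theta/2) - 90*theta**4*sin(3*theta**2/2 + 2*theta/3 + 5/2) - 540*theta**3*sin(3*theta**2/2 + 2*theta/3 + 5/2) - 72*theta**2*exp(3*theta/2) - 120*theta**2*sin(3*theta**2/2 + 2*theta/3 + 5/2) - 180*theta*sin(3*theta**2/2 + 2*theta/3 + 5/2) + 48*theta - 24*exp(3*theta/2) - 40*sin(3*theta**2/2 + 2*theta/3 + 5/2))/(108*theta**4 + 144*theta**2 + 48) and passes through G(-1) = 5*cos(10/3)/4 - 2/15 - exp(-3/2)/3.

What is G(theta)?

G(theta) = -exp(3*theta/2)/3 + 5*cos(3*theta**2/2 + 2*theta/3 + 5/2)/4 - 2/(3*(3*theta**2 + 2))

Any candidate G(theta) must reproduce the stated G'(theta) exactly.
A general antiderivative is -exp(3*theta/2)/3 + 5*cos(3*theta**2/2 + 2*theta/3 + 5/2)/4 - 2/(3*(3*theta**2 + 2)) + C.
The condition gives C = 5*cos(10/3)/4 - 2/15 - exp(-3/2)/3 - (5*cos(10/3)/4 - 2/15 - exp(-3/2)/3) = 0.
So G(theta) = -exp(3*theta/2)/3 + 5*cos(3*theta**2/2 + 2*theta/3 + 5/2)/4 - 2/(3*(3*theta**2 + 2)).
Check: d/dtheta[-exp(3*theta/2)/3 + 5*cos(3*theta**2/2 + 2*theta/3 + 5/2)/4 - 2/(3*(3*theta**2 + 2))] = (-405*theta**5*sin(3*theta**2/2 + 2*theta/3 + 5/2) - 54*theta**4*exp(3*theta/2) - 90*theta**4*sin(3*theta**2/2 + 2*theta/3 + 5/2) - 540*theta**3*sin(3*theta**2/2 + 2*theta/3 + 5/2) - 72*theta**2*exp(3*theta/2) - 120*theta**2*sin(3*theta**2/2 + 2*theta/3 + 5/2) - 180*theta*sin(3*theta**2/2 + 2*theta/3 + 5/2) + 48*theta - 24*exp(3*theta/2) - 40*sin(3*theta**2/2 + 2*theta/3 + 5/2))/(108*theta**4 + 144*theta**2 + 48) = G'(theta).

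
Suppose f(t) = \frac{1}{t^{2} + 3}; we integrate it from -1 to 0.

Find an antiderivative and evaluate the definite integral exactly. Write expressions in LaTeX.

Any candidate F(t) must reproduce f(t) exactly when differentiated.
F(t) = \frac{\sqrt{3} \operatorname{atan}{\left(\frac{\sqrt{3} t}{3} \right)}}{3} is an antiderivative of f.
Check: d/dt[\frac{\sqrt{3} \operatorname{atan}{\left(\frac{\sqrt{3} t}{3} \right)}}{3}] = \frac{1}{t^{2} + 3} = f(t).
F(0) = 0; F(-1) = - \frac{\sqrt{3} \pi}{18}.
Integral = F(0) - F(-1) = \frac{\sqrt{3} \pi}{18}.

Antiderivative: F(t) = \frac{\sqrt{3} \operatorname{atan}{\left(\frac{\sqrt{3} t}{3} \right)}}{3}; value = \frac{\sqrt{3} \pi}{18}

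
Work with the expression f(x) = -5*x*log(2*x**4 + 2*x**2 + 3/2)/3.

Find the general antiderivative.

Check any antiderivative F(x) by computing F'(x) and comparing it with f(x).
Check: d/dx[-5*x**2*log(2*x**4 + 2*x**2 + 3/2)/6 + 5*x**2/3 - 5*log(x**4 + x**2 + 3/4)/12 - 5*sqrt(2)*atan(sqrt(2)*x**2 + sqrt(2)/2)/6] = -5*x*log(2*x**4 + 2*x**2 + 3/2)/3 = f(x).

F(x) = -5*x**2*log(2*x**4 + 2*x**2 + 3/2)/6 + 5*x**2/3 - 5*log(x**4 + x**2 + 3/4)/12 - 5*sqrt(2)*atan(sqrt(2)*x**2 + sqrt(2)/2)/6 + C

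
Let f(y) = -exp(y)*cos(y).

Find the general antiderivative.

For F(y) to be correct the identity F'(y) - f(y) = 0 must hold.
Check: d/dy[(-sin(y) - cos(y))*exp(y)/2] = -exp(y)*cos(y) = f(y).

F(y) = (-sin(y) - cos(y))*exp(y)/2 + C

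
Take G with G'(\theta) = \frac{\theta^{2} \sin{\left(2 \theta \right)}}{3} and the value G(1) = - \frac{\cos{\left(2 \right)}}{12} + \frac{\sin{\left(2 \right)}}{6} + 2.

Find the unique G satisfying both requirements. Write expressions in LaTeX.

G(\theta) = - \frac{\theta^{2} \cos{\left(2 \theta \right)}}{6} + \frac{\theta \sin{\left(2 \theta \right)}}{6} + \frac{\cos{\left(2 \theta \right)}}{12} + 2

A candidate passes only if d/d\theta[G] lands on the given G'(\theta) exactly.
A general antiderivative is - \frac{\theta^{2} \cos{\left(2 \theta \right)}}{6} + \frac{\theta \sin{\left(2 \theta \right)}}{6} + \frac{\cos{\left(2 \theta \right)}}{12} + C.
The condition gives C = - \frac{\cos{\left(2 \right)}}{12} + \frac{\sin{\left(2 \right)}}{6} + 2 - (- \frac{\cos{\left(2 \right)}}{12} + \frac{\sin{\left(2 \right)}}{6}) = 2.
So G(\theta) = - \frac{\theta^{2} \cos{\left(2 \theta \right)}}{6} + \frac{\theta \sin{\left(2 \theta \right)}}{6} + \frac{\cos{\left(2 \theta \right)}}{12} + 2.
Check: d/d\theta[- \frac{\theta^{2} \cos{\left(2 \theta \right)}}{6} + \frac{\theta \sin{\left(2 \theta \right)}}{6} + \frac{\cos{\left(2 \theta \right)}}{12} + 2] = \frac{\theta^{2} \sin{\left(2 \theta \right)}}{3} = G'(\theta).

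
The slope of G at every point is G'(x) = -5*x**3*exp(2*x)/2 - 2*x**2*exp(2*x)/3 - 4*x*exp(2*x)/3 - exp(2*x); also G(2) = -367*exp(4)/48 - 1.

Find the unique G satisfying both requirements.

Recognize the product-rule pattern: G'(x) = u'v + uv' with u = -5*x**3/4 + 37*x**2/24 - 53*x/24 + 29/48, v = exp(2*x), so integration by parts undoes it.
A general antiderivative is (-60*x**3 + 74*x**2 - 106*x + 29)*exp(2*x)/48 + C.
The condition gives C = -367*exp(4)/48 - 1 - (-367*exp(4)/48) = -1.
So G(x) = (-60*x**3 + 74*x**2 - 106*x + 29)*exp(2*x)/48 - 1.
Check: d/dx[(-60*x**3 + 74*x**2 - 106*x + 29)*exp(2*x)/48 - 1] = -5*x**3*exp(2*x)/2 - 2*x**2*exp(2*x)/3 - 4*x*exp(2*x)/3 - exp(2*x) = G'(x).

G(x) = (-60*x**3 + 74*x**2 - 106*x + 29)*exp(2*x)/48 - 1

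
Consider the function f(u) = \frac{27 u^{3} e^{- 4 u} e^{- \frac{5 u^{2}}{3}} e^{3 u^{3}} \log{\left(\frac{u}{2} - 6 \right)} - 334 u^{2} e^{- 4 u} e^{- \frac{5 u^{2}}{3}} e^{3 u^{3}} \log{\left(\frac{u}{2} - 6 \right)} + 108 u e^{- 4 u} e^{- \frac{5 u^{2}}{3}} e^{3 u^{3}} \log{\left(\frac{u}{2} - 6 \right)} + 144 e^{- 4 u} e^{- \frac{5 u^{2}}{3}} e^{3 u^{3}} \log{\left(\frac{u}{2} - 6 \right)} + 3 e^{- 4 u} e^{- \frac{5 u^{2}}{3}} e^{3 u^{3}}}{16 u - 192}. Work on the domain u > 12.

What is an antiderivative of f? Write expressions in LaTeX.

An antiderivative is F(u) = \frac{3 e^{3 u^{3} - \frac{5 u^{2}}{3} - 4 u} \log{\left(\frac{u}{2} - 6 \right)}}{16}.

f has the shape v'r + vr' for v = \frac{3 e^{3 u^{3} - \frac{5 u^{2}}{3} - 4 u}}{16} and r = \log{\left(\frac{u}{2} - 6 \right)} — it is the derivative of the product v*r.
Check: d/du[\frac{3 e^{3 u^{3} - \frac{5 u^{2}}{3} - 4 u} \log{\left(\frac{u}{2} - 6 \right)}}{16}] = \frac{27 u^{3} e^{- 4 u} e^{- \frac{5 u^{2}}{3}} e^{3 u^{3}} \log{\left(\frac{u}{2} - 6 \right)} - 334 u^{2} e^{- 4 u} e^{- \frac{5 u^{2}}{3}} e^{3 u^{3}} \log{\left(\frac{u}{2} - 6 \right)} + 108 u e^{- 4 u} e^{- \frac{5 u^{2}}{3}} e^{3 u^{3}} \log{\left(\frac{u}{2} - 6 \right)} + 144 e^{- 4 u} e^{- \frac{5 u^{2}}{3}} e^{3 u^{3}} \log{\left(\frac{u}{2} - 6 \right)} + 3 e^{- 4 u} e^{- \frac{5 u^{2}}{3}} e^{3 u^{3}}}{16 u - 192} = f(u).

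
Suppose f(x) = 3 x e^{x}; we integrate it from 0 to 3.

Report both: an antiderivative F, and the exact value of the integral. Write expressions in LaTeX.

f has the shape u'v + uv' for u = 3 x - 3 and v = e^{x} — it is the derivative of the product u*v.
F(x) = 3 \left(x - 1\right) e^{x} is an antiderivative of f.
Check: d/dx[3 \left(x - 1\right) e^{x}] = 3 x e^{x} = f(x).
F(3) = 6 e^{3}; F(0) = -3.
Integral = F(3) - F(0) = 3 + 6 e^{3}.

Antiderivative: F(x) = 3 \left(x - 1\right) e^{x}; value = 3 + 6 e^{3}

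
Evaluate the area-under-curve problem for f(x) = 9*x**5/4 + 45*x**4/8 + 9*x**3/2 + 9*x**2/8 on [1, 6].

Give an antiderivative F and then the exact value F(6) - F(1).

The substitution u = x**2/2 + x/2 works: f is exactly (dF/du)*(du/dx) for that inner function.
F(x) = 3*x**3*(x + 1)**3/8 is an antiderivative of f.
Check: d/dx[3*x**3*(x + 1)**3/8] = 9*x**5/4 + 45*x**4/8 + 9*x**3/2 + 9*x**2/8 = f(x).
F(6) = 27783; F(1) = 3.
Integral = F(6) - F(1) = 27780.

Antiderivative: F(x) = 3*x**3*(x + 1)**3/8; value = 27780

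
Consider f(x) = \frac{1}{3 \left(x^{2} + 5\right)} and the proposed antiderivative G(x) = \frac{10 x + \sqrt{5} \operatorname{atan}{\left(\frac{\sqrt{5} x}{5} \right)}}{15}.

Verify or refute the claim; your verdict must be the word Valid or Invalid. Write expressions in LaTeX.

Invalid: d/dx[G] - f = \frac{2}{3}, which is not 0.

d/dx[G] = \frac{2 x^{2} + 11}{3 x^{2} + 15}
d/dx[G] - f(x) = \frac{2}{3} != 0.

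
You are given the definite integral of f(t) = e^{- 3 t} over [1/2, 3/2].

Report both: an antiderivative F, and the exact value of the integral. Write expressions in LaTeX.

For F(t) to be correct the identity F'(t) - f(t) = 0 must hold.
F(t) = - \frac{e^{- 3 t}}{3} is an antiderivative of f.
Check: d/dt[- \frac{e^{- 3 t}}{3}] = e^{- 3 t} = f(t).
F(3/2) = - \frac{1}{3 e^{\frac{9}{2}}}; F(1/2) = - \frac{1}{3 e^{\frac{3}{2}}}.
Integral = F(3/2) - F(1/2) = - \frac{1}{3 e^{\frac{9}{2}}} + \frac{1}{3 e^{\frac{3}{2}}}.

Antiderivative: F(t) = - \frac{e^{- 3 t}}{3}; value = - \frac{1}{3 e^{\frac{9}{2}}} + \frac{1}{3 e^{\frac{3}{2}}}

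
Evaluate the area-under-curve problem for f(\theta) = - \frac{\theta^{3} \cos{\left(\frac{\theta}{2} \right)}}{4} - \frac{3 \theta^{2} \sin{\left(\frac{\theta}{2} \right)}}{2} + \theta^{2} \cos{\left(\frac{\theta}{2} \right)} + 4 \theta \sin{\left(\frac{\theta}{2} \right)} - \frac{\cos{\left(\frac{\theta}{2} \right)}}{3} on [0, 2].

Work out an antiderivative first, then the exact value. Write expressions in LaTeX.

Antiderivative: F(\theta) = - \frac{\theta^{3} \sin{\left(\frac{\theta}{2} \right)}}{2} + 2 \theta^{2} \sin{\left(\frac{\theta}{2} \right)} - \frac{2 \sin{\left(\frac{\theta}{2} \right)}}{3}; value = \frac{10 \sin{\left(1 \right)}}{3}

f has the shape u'v + uv' for u = - \frac{\theta^{3}}{2} + 2 \theta^{2} - \frac{2}{3} and v = \sin{\left(\frac{\theta}{2} \right)} — it is the derivative of the product u*v.
F(\theta) = - \frac{\theta^{3} \sin{\left(\frac{\theta}{2} \right)}}{2} + 2 \theta^{2} \sin{\left(\frac{\theta}{2} \right)} - \frac{2 \sin{\left(\frac{\theta}{2} \right)}}{3} is an antiderivative of f.
Check: d/d\theta[- \frac{\theta^{3} \sin{\left(\frac{\theta}{2} \right)}}{2} + 2 \theta^{2} \sin{\left(\frac{\theta}{2} \right)} - \frac{2 \sin{\left(\frac{\theta}{2} \right)}}{3}] = - \frac{\theta^{3} \cos{\left(\frac{\theta}{2} \right)}}{4} - \frac{3 \theta^{2} \sin{\left(\frac{\theta}{2} \right)}}{2} + \theta^{2} \cos{\left(\frac{\theta}{2} \right)} + 4 \theta \sin{\left(\frac{\theta}{2} \right)} - \frac{\cos{\left(\frac{\theta}{2} \right)}}{3} = f(\theta).
F(2) = \frac{10 \sin{\left(1 \right)}}{3}; F(0) = 0.
Integral = F(2) - F(0) = \frac{10 \sin{\left(1 \right)}}{3}.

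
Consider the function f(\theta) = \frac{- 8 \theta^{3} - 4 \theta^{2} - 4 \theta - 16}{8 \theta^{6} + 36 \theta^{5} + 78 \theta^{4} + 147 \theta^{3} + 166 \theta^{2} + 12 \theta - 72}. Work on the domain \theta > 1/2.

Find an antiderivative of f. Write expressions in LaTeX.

The denominator factors as \left(\theta + 2\right) \left(2 \theta - 1\right) \left(2 \theta + 3\right)^{2} \left(\theta^{2} + 4\right); partial fractions split f into directly integrable pieces: - \frac{7 \left(37 \theta + 282\right)}{10625 \left(\theta^{2} + 4\right)} + \frac{1354}{625 \left(2 \theta + 3\right)} - \frac{16}{25 \left(2 \theta + 3\right)^{2}} - \frac{2}{17 \left(2 \theta - 1\right)} - \frac{1}{\theta + 2}.
Check: d/d\theta[\frac{- 2500 \theta \log{\left(\theta - \frac{1}{2} \right)} + 46036 \theta \log{\left(\theta + \frac{3}{2} \right)} - 42500 \theta \log{\left(\theta + 2 \right)} - 518 \theta \log{\left(\theta^{2} + 4 \right)} - 3948 \theta \operatorname{atan}{\left(\frac{\theta}{2} \right)} - 3750 \log{\left(\theta - \frac{1}{2} \right)} + 69054 \log{\left(\theta + \frac{3}{2} \right)} - 63750 \log{\left(\theta + 2 \right)} - 777 \log{\left(\theta^{2} + 4 \right)} - 5922 \operatorname{atan}{\left(\frac{\theta}{2} \right)} + 6800}{42500 \theta + 63750}] = \frac{- 8 \theta^{3} - 4 \theta^{2} - 4 \theta - 16}{8 \theta^{6} + 36 \theta^{5} + 78 \theta^{4} + 147 \theta^{3} + 166 \theta^{2} + 12 \theta - 72} = f(\theta).

An antiderivative is F(\theta) = \frac{- 2500 \theta \log{\left(\theta - \frac{1}{2} \right)} + 46036 \theta \log{\left(\theta + \frac{3}{2} \right)} - 42500 \theta \log{\left(\theta + 2 \right)} - 518 \theta \log{\left(\theta^{2} + 4 \right)} - 3948 \theta \operatorname{atan}{\left(\frac{\theta}{2} \right)} - 3750 \log{\left(\theta - \frac{1}{2} \right)} + 69054 \log{\left(\theta + \frac{3}{2} \right)} - 63750 \log{\left(\theta + 2 \right)} - 777 \log{\left(\theta^{2} + 4 \right)} - 5922 \operatorname{atan}{\left(\frac{\theta}{2} \right)} + 6800}{42500 \theta + 63750}.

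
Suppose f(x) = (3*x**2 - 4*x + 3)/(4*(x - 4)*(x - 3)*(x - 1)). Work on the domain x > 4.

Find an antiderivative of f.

An antiderivative is F(x) = (35*log(x - 4) - 27*log(x - 3) + log(x - 1))/12.

The denominator factors as 4*(x - 4)*(x - 3)*(x - 1); partial fractions split f into directly integrable pieces: 1/(12*(x - 1)) - 9/(4*(x - 3)) + 35/(12*(x - 4)).
Check: d/dx[(35*log(x - 4) - 27*log(x - 3) + log(x - 1))/12] = (3*x**2 - 4*x + 3)/(4*x**3 - 32*x**2 + 76*x - 48), which equals f(x).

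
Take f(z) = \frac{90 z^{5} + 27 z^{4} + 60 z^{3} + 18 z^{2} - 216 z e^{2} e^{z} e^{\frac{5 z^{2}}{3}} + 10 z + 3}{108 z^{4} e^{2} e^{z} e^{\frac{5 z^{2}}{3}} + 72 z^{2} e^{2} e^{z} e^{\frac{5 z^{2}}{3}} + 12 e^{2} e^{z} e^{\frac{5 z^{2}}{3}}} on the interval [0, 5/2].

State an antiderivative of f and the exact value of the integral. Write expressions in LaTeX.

Antiderivative: F(z) = - \frac{e^{- \frac{5 z^{2}}{3} - z - 2}}{4} + \frac{2}{2 z^{2} + \frac{2}{3}}; value = - \frac{225}{79} - \frac{1}{4 e^{\frac{179}{12}}} + \frac{1}{4 e^{2}}

An antiderivative F(z) passes only if d/dz[F] lands on f(z) exactly.
F(z) = - \frac{e^{- \frac{5 z^{2}}{3} - z - 2}}{4} + \frac{2}{2 z^{2} + \frac{2}{3}} is an antiderivative of f.
Check: d/dz[- \frac{e^{- \frac{5 z^{2}}{3} - z - 2}}{4} + \frac{2}{2 z^{2} + \frac{2}{3}}] = \frac{90 z^{5} + 27 z^{4} + 60 z^{3} + 18 z^{2} - 216 z e^{2} e^{z} e^{\frac{5 z^{2}}{3}} + 10 z + 3}{108 z^{4} e^{2} e^{z} e^{\frac{5 z^{2}}{3}} + 72 z^{2} e^{2} e^{z} e^{\frac{5 z^{2}}{3}} + 12 e^{2} e^{z} e^{\frac{5 z^{2}}{3}}} = f(z).
F(5/2) = \frac{12}{79} - \frac{1}{4 e^{\frac{179}{12}}}; F(0) = 3 - \frac{1}{4 e^{2}}.
Integral = F(5/2) - F(0) = - \frac{225}{79} - \frac{1}{4 e^{\frac{179}{12}}} + \frac{1}{4 e^{2}}.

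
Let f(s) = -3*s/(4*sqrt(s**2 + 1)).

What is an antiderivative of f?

f matches the chain-rule pattern g'(h)*h' with inner function h(s) = s**2 + 1; substituting u = h(s) collapses the integral.
Check: d/ds[-3*sqrt(s**2 + 1)/4] = -3*s/(4*sqrt(s**2 + 1)) = f(s).

An antiderivative is F(s) = -3*sqrt(s**2 + 1)/4.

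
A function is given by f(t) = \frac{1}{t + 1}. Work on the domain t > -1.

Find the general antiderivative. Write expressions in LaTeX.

A first test for any F(t): its t-derivative must equal f(t) identically.
Check: d/dt[\log{\left(4 t + 4 \right)}] = \frac{1}{t + 1} = f(t).

F(t) = \log{\left(4 t + 4 \right)} + C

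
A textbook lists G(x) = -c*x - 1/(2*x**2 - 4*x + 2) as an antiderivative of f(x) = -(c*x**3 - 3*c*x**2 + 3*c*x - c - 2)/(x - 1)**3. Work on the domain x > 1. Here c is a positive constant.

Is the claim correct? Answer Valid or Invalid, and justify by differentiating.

d/dx[G] = (-c*x**3 + 3*c*x**2 - 3*c*x + c + 1)/(x**3 - 3*x**2 + 3*x - 1)
d/dx[G] - f(x) = -1/(x**3 - 3*x**2 + 3*x - 1) != 0.

Invalid: d/dx[G] - f = -1/(x**3 - 3*x**2 + 3*x - 1), which is not 0.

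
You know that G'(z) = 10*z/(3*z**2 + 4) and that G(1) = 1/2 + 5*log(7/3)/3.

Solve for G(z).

G(z) = 5*log(z**2 + 4/3)/3 + 1/2

G'(z) matches the chain-rule pattern g'(h)*h' with inner function h(z) = z**2 + 4/3; substituting u = h(z) collapses the integral.
A general antiderivative is 5*log(z**2 + 4/3)/3 + C.
The condition gives C = 1/2 + 5*log(7/3)/3 - (5*log(7/3)/3) = 1/2.
So G(z) = 5*log(z**2 + 4/3)/3 + 1/2.
Check: d/dz[5*log(z**2 + 4/3)/3 + 1/2] = 10*z/(3*z**2 + 4) = G'(z).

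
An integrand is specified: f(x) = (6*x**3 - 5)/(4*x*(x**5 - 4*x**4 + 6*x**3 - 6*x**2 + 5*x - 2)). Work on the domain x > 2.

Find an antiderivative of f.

An antiderivative is F(x) = (50*x*log(x) + 86*x*log(x - 2) - 170*x*log(x - 1) + 17*x*log(x**2 + 1) + 8*x*atan(x) - 50*log(x) - 86*log(x - 2) + 170*log(x - 1) - 17*log(x**2 + 1) - 8*atan(x) + 10)/(80*x - 80).

The denominator factors as 4*x*(x - 2)*(x - 1)**2*(x**2 + 1); partial fractions split f into directly integrable pieces: (17*x + 4)/(40*(x**2 + 1)) - 17/(8*(x - 1)) - 1/(8*(x - 1)**2) + 43/(40*(x - 2)) + 5/(8*x).
Check: d/dx[(50*x*log(x) + 86*x*log(x - 2) - 170*x*log(x - 1) + 17*x*log(x**2 + 1) + 8*x*atan(x) - 50*log(x) - 86*log(x - 2) + 170*log(x - 1) - 17*log(x**2 + 1) - 8*atan(x) + 10)/(80*x - 80)] = (6*x**3 - 5)/(4*x**6 - 16*x**5 + 24*x**4 - 24*x**3 + 20*x**2 - 8*x), which equals f(x).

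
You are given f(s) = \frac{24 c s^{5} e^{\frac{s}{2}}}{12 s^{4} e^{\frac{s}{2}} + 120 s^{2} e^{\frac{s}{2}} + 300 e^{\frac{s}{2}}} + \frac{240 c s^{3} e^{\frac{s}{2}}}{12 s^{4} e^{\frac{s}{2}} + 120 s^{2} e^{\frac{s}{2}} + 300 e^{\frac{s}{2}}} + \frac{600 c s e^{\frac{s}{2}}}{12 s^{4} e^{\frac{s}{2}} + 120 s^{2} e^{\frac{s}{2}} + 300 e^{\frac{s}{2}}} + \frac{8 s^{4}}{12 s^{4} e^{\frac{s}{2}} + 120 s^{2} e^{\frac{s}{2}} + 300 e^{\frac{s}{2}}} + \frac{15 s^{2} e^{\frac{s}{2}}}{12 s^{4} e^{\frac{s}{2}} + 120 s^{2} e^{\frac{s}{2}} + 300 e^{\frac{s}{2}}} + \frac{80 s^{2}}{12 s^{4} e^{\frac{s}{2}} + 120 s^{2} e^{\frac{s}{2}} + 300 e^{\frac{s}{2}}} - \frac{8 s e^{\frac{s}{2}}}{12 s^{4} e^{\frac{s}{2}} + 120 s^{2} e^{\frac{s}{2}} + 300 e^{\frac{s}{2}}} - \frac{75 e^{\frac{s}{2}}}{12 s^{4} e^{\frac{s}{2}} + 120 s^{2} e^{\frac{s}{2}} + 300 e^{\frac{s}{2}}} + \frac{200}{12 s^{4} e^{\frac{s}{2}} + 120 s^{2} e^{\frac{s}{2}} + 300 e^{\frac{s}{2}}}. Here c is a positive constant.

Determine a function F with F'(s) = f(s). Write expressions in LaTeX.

Integrate term by term and add the pieces.
Check: d/ds[\frac{\left(12 c s^{2} \left(s^{2} + 5\right) e^{\frac{s}{2}} - 16 s^{2} + \left(4 - 15 s\right) e^{\frac{s}{2}} - 80\right) e^{- \frac{s}{2}}}{12 \left(s^{2} + 5\right)}] = \frac{24 c s^{5} e^{\frac{s}{2}} + 240 c s^{3} e^{\frac{s}{2}} + 600 c s e^{\frac{s}{2}} + 8 s^{4} + 15 s^{2} e^{\frac{s}{2}} + 80 s^{2} - 8 s e^{\frac{s}{2}} - 75 e^{\frac{s}{2}} + 200}{12 s^{4} e^{\frac{s}{2}} + 120 s^{2} e^{\frac{s}{2}} + 300 e^{\frac{s}{2}}}, which equals f(s).

An antiderivative is F(s) = \frac{\left(12 c s^{2} \left(s^{2} + 5\right) e^{\frac{s}{2}} - 16 s^{2} + \left(4 - 15 s\right) e^{\frac{s}{2}} - 80\right) e^{- \frac{s}{2}}}{12 \left(s^{2} + 5\right)}.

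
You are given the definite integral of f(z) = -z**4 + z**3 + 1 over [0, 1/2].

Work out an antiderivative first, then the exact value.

The integrand splits into summands that can be handled one at a time.
F(z) = -z**5/5 + z**4/4 + z is an antiderivative of f.
Check: d/dz[-z**5/5 + z**4/4 + z] = -z**4 + z**3 + 1 = f(z).
F(1/2) = 163/320; F(0) = 0.
Integral = F(1/2) - F(0) = 163/320.

Antiderivative: F(z) = -z**5/5 + z**4/4 + z; value = 163/320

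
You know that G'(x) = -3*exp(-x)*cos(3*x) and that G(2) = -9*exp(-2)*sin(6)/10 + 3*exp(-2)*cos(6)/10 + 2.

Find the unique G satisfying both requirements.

G(x) = (20*exp(x) - 9*sin(3*x) + 3*cos(3*x))*exp(-x)/10

The proposed G(x) is checked by its d/dx: the result must match the given G'(x).
A general antiderivative is -9*exp(-x)*sin(3*x)/10 + 3*exp(-x)*cos(3*x)/10 + C.
The condition gives C = -9*exp(-2)*sin(6)/10 + 3*exp(-2)*cos(6)/10 + 2 - (-9*exp(-2)*sin(6)/10 + 3*exp(-2)*cos(6)/10) = 2.
So G(x) = (20*exp(x) - 9*sin(3*x) + 3*cos(3*x))*exp(-x)/10.
Check: d/dx[(20*exp(x) - 9*sin(3*x) + 3*cos(3*x))*exp(-x)/10] = -3*exp(-x)*cos(3*x) = G'(x).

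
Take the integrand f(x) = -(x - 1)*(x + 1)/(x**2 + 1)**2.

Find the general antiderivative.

F(x) = x/(x**2 + 1) + C

Recognize the product-rule pattern: f = u'v + uv' with u = x, v = 1/(x**2 + 1), so integration by parts undoes it.
Check: d/dx[x/(x**2 + 1)] = (1 - x**2)/(x**4 + 2*x**2 + 1), which equals f(x).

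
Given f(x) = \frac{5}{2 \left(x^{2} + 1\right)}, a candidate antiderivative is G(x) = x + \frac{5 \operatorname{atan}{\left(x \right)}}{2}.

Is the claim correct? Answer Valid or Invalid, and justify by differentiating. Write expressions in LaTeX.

d/dx[G] = \frac{2 x^{2} + 7}{2 x^{2} + 2}
d/dx[G] - f(x) = 1 != 0.

Invalid: d/dx[G] - f = 1, which is not 0.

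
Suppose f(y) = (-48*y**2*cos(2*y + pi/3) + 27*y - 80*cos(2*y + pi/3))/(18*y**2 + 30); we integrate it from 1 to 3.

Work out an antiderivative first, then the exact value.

Differentiate the proposed F(y) back; it has to land on f(y) exactly.
F(y) = 3*log(y**2 + 5/3)/4 - 4*sin(2*y + pi/3)/3 is an antiderivative of f.
Check: d/dy[3*log(y**2 + 5/3)/4 - 4*sin(2*y + pi/3)/3] = (-48*y**2*cos(2*y + pi/3) + 27*y - 80*cos(2*y + pi/3))/(18*y**2 + 30) = f(y).
F(3) = -4*sin(pi/3 + 6)/3 + 3*log(32/3)/4; F(1) = -4*sin(pi/3 + 2)/3 + 3*log(8/3)/4.
Integral = F(3) - F(1) = -4*sin(pi/3 + 6)/3 - 3*log(8/3)/4 + 4*sin(pi/3 + 2)/3 + 3*log(32/3)/4.

Antiderivative: F(y) = 3*log(y**2 + 5/3)/4 - 4*sin(2*y + pi/3)/3; value = -4*sin(pi/3 + 6)/3 - 3*log(8/3)/4 + 4*sin(pi/3 + 2)/3 + 3*log(32/3)/4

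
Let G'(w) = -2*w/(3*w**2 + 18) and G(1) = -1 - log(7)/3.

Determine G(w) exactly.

G'(w) matches the chain-rule pattern g'(h)*h' with inner function h(w) = w**2 + 6; substituting u = h(w) collapses the integral.
A general antiderivative is -log(w**2 + 6)/3 + C.
The condition gives C = -1 - log(7)/3 - (-log(7)/3) = -1.
So G(w) = -log(w**2 + 6)/3 - 1.
Check: d/dw[-log(w**2 + 6)/3 - 1] = -2*w/(3*w**2 + 18) = G'(w).

G(w) = -log(w**2 + 6)/3 - 1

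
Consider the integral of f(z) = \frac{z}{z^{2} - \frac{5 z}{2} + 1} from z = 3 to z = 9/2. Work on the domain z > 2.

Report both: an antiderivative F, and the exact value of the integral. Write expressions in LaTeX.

The denominator factors as \left(z - 2\right) \left(2 z - 1\right); partial fractions split f into directly integrable pieces: - \frac{2}{3 \left(2 z - 1\right)} + \frac{4}{3 \left(z - 2\right)}.
F(z) = \frac{4 \log{\left(z - 2 \right)}}{3} - \frac{\log{\left(z - \frac{1}{2} \right)}}{3} is an antiderivative of f.
Check: d/dz[\frac{4 \log{\left(z - 2 \right)}}{3} - \frac{\log{\left(z - \frac{1}{2} \right)}}{3}] = \frac{2 z}{2 z^{2} - 5 z + 2}, which equals f(z).
F(9/2) = - \frac{\log{\left(4 \right)}}{3} + \frac{4 \log{\left(\frac{5}{2} \right)}}{3}; F(3) = - \frac{\log{\left(\frac{5}{2} \right)}}{3}.
Integral = F(9/2) - F(3) = - \frac{\log{\left(4 \right)}}{3} + \frac{5 \log{\left(\frac{5}{2} \right)}}{3}.

Antiderivative: F(z) = \frac{4 \log{\left(z - 2 \right)}}{3} - \frac{\log{\left(z - \frac{1}{2} \right)}}{3}; value = - \frac{\log{\left(4 \right)}}{3} + \frac{5 \log{\left(\frac{5}{2} \right)}}{3}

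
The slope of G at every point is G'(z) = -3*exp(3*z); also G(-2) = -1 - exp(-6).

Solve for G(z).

The proposed G(z) is checked by its d/dz: the result must match the given G'(z).
A general antiderivative is -exp(3*z) + C.
The condition gives C = -1 - exp(-6) - (-exp(-6)) = -1.
So G(z) = -(exp(z) + 1)*(exp(2*z) - exp(z) + 1).
Check: d/dz[-(exp(z) + 1)*(exp(2*z) - exp(z) + 1)] = -3*exp(3*z) = G'(z).

G(z) = -(exp(z) + 1)*(exp(2*z) - exp(z) + 1)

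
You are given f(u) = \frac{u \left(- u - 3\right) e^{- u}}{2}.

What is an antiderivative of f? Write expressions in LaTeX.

f has the shape v'r + vr' for v = \frac{u^{2}}{2} + \frac{5 u}{2} + \frac{5}{2} and r = e^{- u} — it is the derivative of the product v*r.
Check: d/du[\frac{\left(u^{2} + 5 u + 5\right) e^{- u}}{2}] = \frac{\left(- u^{2} - 3 u\right) e^{- u}}{2}, which equals f(u).

An antiderivative is F(u) = \frac{\left(u^{2} + 5 u + 5\right) e^{- u}}{2}.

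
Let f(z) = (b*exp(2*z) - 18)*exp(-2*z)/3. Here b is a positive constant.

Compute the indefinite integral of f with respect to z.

Whatever form F(z) takes, F'(z) = f(z) is non-negotiable.
Check: d/dz[(b*z*exp(2*z) + 9)*exp(-2*z)/3] = (b*exp(2*z) - 18)*exp(-2*z)/3 = f(z).

F(z) = (b*z*exp(2*z) + 9)*exp(-2*z)/3 + C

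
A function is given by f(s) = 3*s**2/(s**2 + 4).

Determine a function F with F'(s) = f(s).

An antiderivative is F(s) = 3*(s - 2*atan(s/2)).

An antiderivative F(s) passes only if d/ds[F] lands on f(s) exactly.
Check: d/ds[3*(s - 2*atan(s/2))] = 3*s**2/(s**2 + 4) = f(s).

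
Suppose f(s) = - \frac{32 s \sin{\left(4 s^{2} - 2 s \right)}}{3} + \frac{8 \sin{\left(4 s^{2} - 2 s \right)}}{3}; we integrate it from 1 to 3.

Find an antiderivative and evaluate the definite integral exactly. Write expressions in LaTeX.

f matches the chain-rule pattern g'(h)*h' with inner function h(s) = 4 s^{2} - 2 s; substituting u = h(s) collapses the integral.
F(s) = \frac{4 \cos{\left(4 s^{2} - 2 s \right)}}{3} is an antiderivative of f.
Check: d/ds[\frac{4 \cos{\left(4 s^{2} - 2 s \right)}}{3}] = - \frac{32 s \sin{\left(4 s^{2} - 2 s \right)}}{3} + \frac{8 \sin{\left(4 s^{2} - 2 s \right)}}{3} = f(s).
F(3) = \frac{4 \cos{\left(30 \right)}}{3}; F(1) = \frac{4 \cos{\left(2 \right)}}{3}.
Integral = F(3) - F(1) = \frac{4 \cos{\left(30 \right)}}{3} - \frac{4 \cos{\left(2 \right)}}{3}.

Antiderivative: F(s) = \frac{4 \cos{\left(4 s^{2} - 2 s \right)}}{3}; value = \frac{4 \cos{\left(30 \right)}}{3} - \frac{4 \cos{\left(2 \right)}}{3}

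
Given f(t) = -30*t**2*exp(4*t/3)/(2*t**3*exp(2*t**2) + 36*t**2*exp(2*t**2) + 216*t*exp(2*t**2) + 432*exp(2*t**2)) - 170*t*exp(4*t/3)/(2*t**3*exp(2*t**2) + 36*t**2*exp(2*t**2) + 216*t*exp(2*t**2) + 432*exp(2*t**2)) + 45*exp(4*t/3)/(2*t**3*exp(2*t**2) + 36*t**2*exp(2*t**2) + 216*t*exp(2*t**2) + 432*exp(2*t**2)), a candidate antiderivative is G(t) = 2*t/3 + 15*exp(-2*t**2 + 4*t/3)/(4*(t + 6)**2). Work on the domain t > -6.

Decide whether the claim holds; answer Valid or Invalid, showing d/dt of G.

Invalid: d/dt[G] - f = 2/3, which is not 0.

d/dt[G] = (4*t**3 - 90*t**2*exp(4*t/3)*exp(-2*t**2) + 72*t**2 - 510*t*exp(4*t/3)*exp(-2*t**2) + 432*t + 135*exp(4*t/3)*exp(-2*t**2) + 864)/(6*t**3 + 108*t**2 + 648*t + 1296)
d/dt[G] - f(t) = 2/3 != 0.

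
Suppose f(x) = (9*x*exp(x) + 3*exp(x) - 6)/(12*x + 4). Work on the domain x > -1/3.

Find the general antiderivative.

F(x) = 3*exp(x)/4 - log(3*x/2 + 1/2)/2 + C

Since d/dx undoes antidifferentiation here, F'(x) = f(x) is required of F(x).
Check: d/dx[3*exp(x)/4 - log(3*x/2 + 1/2)/2] = (9*x*exp(x) + 3*exp(x) - 6)/(12*x + 4) = f(x).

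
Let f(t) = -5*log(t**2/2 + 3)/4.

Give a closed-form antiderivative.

A first test for any F(t): its t-derivative must equal f(t) identically.
Check: d/dt[-5*t*log(t**2/2 + 3)/4 + 5*t/2 - 5*sqrt(6)*atan(sqrt(6)*t/6)/2] = -5*log(t**2/2 + 3)/4 = f(t).

An antiderivative is F(t) = -5*t*log(t**2/2 + 3)/4 + 5*t/2 - 5*sqrt(6)*atan(sqrt(6)*t/6)/2.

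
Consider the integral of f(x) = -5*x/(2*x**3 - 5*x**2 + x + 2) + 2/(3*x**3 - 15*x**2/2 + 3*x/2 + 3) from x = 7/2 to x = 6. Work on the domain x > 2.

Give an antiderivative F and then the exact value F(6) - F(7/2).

Antiderivative: F(x) = -26*log(x - 2)/15 + 11*log(x - 1)/9 + 23*log(x + 1/2)/45; value = -101*log(4)/45 - 11*log(5/2)/9 + 26*log(3/2)/15 + 23*log(13/2)/45 + 11*log(5)/9

The denominator factors as 3*(x - 2)*(x - 1)*(2*x + 1); partial fractions split f into directly integrable pieces: 46/(45*(2*x + 1)) + 11/(9*(x - 1)) - 26/(15*(x - 2)).
F(x) = -26*log(x - 2)/15 + 11*log(x - 1)/9 + 23*log(x + 1/2)/45 is an antiderivative of f.
Check: d/dx[-26*log(x - 2)/15 + 11*log(x - 1)/9 + 23*log(x + 1/2)/45] = (4 - 15*x)/(6*x**3 - 15*x**2 + 3*x + 6), which equals f(x).
F(6) = -26*log(4)/15 + 23*log(13/2)/45 + 11*log(5)/9; F(7/2) = -26*log(3/2)/15 + 23*log(4)/45 + 11*log(5/2)/9.
Integral = F(6) - F(7/2) = -101*log(4)/45 - 11*log(5/2)/9 + 26*log(3/2)/15 + 23*log(13/2)/45 + 11*log(5)/9.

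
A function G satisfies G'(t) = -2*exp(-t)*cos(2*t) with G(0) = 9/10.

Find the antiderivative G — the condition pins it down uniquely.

G(t) = (5*exp(t) - 8*sin(2*t) + 4*cos(2*t))*exp(-t)/10

A candidate passes only if d/dt[G] lands on the given G'(t) exactly.
A general antiderivative is -4*exp(-t)*sin(2*t)/5 + 2*exp(-t)*cos(2*t)/5 + C.
The condition gives C = 9/10 - (2/5) = 1/2.
So G(t) = (5*exp(t) - 8*sin(2*t) + 4*cos(2*t))*exp(-t)/10.
Check: d/dt[(5*exp(t) - 8*sin(2*t) + 4*cos(2*t))*exp(-t)/10] = -2*exp(-t)*cos(2*t) = G'(t).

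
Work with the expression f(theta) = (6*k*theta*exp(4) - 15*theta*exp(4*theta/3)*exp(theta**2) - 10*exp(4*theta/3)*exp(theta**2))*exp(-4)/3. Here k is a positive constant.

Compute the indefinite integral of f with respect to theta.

F(theta) = k*theta**2 - 5*exp(-4)*exp(4*theta/3)*exp(theta**2)/2 + C

A first test for any F(theta): its theta-derivative must equal f(theta) identically.
Check: d/dtheta[k*theta**2 - 5*exp(-4)*exp(4*theta/3)*exp(theta**2)/2] = (6*k*theta*exp(4) - 15*theta*exp(4*theta/3)*exp(theta**2) - 10*exp(4*theta/3)*exp(theta**2))*exp(-4)/3 = f(theta).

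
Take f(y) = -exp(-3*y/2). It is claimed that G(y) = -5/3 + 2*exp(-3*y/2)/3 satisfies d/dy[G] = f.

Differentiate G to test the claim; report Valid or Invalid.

d/dy[G] = -exp(-3*y/2)
This equals f(y) exactly, so the claim holds.

Valid - differentiating G returns exactly f.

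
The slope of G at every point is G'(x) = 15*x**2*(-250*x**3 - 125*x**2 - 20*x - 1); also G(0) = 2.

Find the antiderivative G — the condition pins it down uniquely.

G'(x) matches the chain-rule pattern g'(h)*h' with inner function h(x) = 5*x**2 + x; substituting u = h(x) collapses the integral.
A general antiderivative is -5*(5*x**2 + x)**3 + C.
The condition gives C = 2 - (0) = 2.
So G(x) = -625*x**6 - 375*x**5 - 75*x**4 - 5*x**3 + 2.
Check: d/dx[-625*x**6 - 375*x**5 - 75*x**4 - 5*x**3 + 2] = -3750*x**5 - 1875*x**4 - 300*x**3 - 15*x**2, which equals G'(x).

G(x) = -625*x**6 - 375*x**5 - 75*x**4 - 5*x**3 + 2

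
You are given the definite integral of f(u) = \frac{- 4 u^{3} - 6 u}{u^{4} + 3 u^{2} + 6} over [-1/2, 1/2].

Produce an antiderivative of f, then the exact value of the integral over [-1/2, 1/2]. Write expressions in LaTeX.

The substitution w = u^{4} + 3 u^{2} + 6 works: f is exactly (dF/dw)*(dw/du) for that inner function.
F(u) = - \log{\left(u^{4} + 3 u^{2} + 6 \right)} is an antiderivative of f.
Check: d/du[- \log{\left(u^{4} + 3 u^{2} + 6 \right)}] = \frac{- 4 u^{3} - 6 u}{u^{4} + 3 u^{2} + 6} = f(u).
F(1/2) = - \log{\left(\frac{109}{16} \right)}; F(-1/2) = - \log{\left(\frac{109}{16} \right)}.
Integral = F(1/2) - F(-1/2) = 0.

Antiderivative: F(u) = - \log{\left(u^{4} + 3 u^{2} + 6 \right)}; value = 0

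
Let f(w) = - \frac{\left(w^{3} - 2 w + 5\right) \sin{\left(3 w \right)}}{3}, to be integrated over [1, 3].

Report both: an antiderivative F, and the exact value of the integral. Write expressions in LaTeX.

Antiderivative: F(w) = \frac{w^{3} \cos{\left(3 w \right)}}{9} - \frac{w^{2} \sin{\left(3 w \right)}}{9} - \frac{8 w \cos{\left(3 w \right)}}{27} + \frac{8 \sin{\left(3 w \right)}}{81} + \frac{5 \cos{\left(3 w \right)}}{9}; value = \frac{8 \cos{\left(9 \right)}}{3} - \frac{73 \sin{\left(9 \right)}}{81} + \frac{\sin{\left(3 \right)}}{81} - \frac{10 \cos{\left(3 \right)}}{27}

For F(w) to be correct the identity F'(w) - f(w) = 0 must hold.
F(w) = \frac{w^{3} \cos{\left(3 w \right)}}{9} - \frac{w^{2} \sin{\left(3 w \right)}}{9} - \frac{8 w \cos{\left(3 w \right)}}{27} + \frac{8 \sin{\left(3 w \right)}}{81} + \frac{5 \cos{\left(3 w \right)}}{9} is an antiderivative of f.
Check: d/dw[\frac{w^{3} \cos{\left(3 w \right)}}{9} - \frac{w^{2} \sin{\left(3 w \right)}}{9} - \frac{8 w \cos{\left(3 w \right)}}{27} + \frac{8 \sin{\left(3 w \right)}}{81} + \frac{5 \cos{\left(3 w \right)}}{9}] = - \frac{w^{3} \sin{\left(3 w \right)}}{3} + \frac{2 w \sin{\left(3 w \right)}}{3} - \frac{5 \sin{\left(3 w \right)}}{3}, which equals f(w).
F(3) = \frac{8 \cos{\left(9 \right)}}{3} - \frac{73 \sin{\left(9 \right)}}{81}; F(1) = \frac{10 \cos{\left(3 \right)}}{27} - \frac{\sin{\left(3 \right)}}{81}.
Integral = F(3) - F(1) = \frac{8 \cos{\left(9 \right)}}{3} - \frac{73 \sin{\left(9 \right)}}{81} + \frac{\sin{\left(3 \right)}}{81} - \frac{10 \cos{\left(3 \right)}}{27}.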